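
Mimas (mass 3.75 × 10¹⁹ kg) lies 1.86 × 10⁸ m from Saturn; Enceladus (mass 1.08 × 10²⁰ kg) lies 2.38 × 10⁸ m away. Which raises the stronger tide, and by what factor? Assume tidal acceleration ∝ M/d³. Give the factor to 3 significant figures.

Enceladus, by a factor of ≈ 1.37

Compare M/d³ for the two perturbers:
Mimas: (3.75 × 10¹⁹) / (1.86 × 10⁸)³ = 5.828 × 10⁻⁶
Enceladus: (1.08 × 10²⁰) / (2.38 × 10⁸)³ = 8.011 × 10⁻⁶
Ratio (larger/smaller) = 1.37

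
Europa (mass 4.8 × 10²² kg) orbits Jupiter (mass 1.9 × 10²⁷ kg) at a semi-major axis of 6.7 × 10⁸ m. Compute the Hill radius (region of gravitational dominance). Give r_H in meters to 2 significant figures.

r_H ≈ a (m/3M)^(1/3)
    = (6.7 × 10⁸) × (4.8 × 10²² / (3 × 1.9 × 10²⁷))^(1/3)
    = 1.4 × 10⁷ m

1.4 × 10⁷ m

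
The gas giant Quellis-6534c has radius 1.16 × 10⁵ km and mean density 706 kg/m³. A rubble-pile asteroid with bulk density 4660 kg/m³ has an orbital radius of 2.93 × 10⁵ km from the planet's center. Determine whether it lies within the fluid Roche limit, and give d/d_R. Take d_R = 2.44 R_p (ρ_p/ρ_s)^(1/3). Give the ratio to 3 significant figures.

outside; d/d_R ≈ 1.94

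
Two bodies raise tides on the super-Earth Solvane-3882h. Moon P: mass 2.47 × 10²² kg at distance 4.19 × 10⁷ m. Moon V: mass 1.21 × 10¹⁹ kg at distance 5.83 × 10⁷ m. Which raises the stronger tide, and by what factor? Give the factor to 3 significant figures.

The tide-raising term goes as M/d³ (the gradient of a 1/d² field).
Moon P: (2.47 × 10²²) / (4.19 × 10⁷)³ = 3.358 × 10⁻¹
Moon V: (1.21 × 10¹⁹) / (5.83 × 10⁷)³ = 6.106 × 10⁻⁵
Ratio (larger/smaller) = 5500

Moon P, by a factor of ≈ 5500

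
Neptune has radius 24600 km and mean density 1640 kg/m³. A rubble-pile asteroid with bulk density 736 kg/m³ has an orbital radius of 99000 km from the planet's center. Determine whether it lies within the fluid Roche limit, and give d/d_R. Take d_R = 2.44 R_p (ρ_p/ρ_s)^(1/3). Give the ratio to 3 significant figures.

d_R = 2.44 × (24600 km) × (1640/736)^(1/3) = 78400 km
d/d_R = (99000) / (78400) = 1.26
Since d/d_R > 1, the body is outside the Roche limit.

outside; d/d_R ≈ 1.26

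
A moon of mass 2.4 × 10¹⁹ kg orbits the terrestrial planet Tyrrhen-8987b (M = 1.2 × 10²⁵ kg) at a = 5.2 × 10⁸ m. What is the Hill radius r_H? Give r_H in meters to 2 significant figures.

4.5 × 10⁶ m

r_H ≈ a (m/3M)^(1/3)
    = (5.2 × 10⁸) × (2.4 × 10¹⁹ / (3 × 1.2 × 10²⁵))^(1/3)
    = 4.5 × 10⁶ m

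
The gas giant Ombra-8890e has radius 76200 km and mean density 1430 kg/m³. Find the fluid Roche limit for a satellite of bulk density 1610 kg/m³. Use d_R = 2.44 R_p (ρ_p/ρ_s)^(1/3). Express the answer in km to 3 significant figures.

1.79 × 10⁵ km

d_R = 2.44 × 76200 km × (1430/1610)^(1/3)
    = 1.79 × 10⁵ km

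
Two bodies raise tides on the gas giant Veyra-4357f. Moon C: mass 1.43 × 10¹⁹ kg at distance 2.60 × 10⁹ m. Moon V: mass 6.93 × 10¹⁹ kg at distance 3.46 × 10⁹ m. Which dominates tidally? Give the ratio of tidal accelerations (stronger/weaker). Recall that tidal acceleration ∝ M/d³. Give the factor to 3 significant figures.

Moon V, by a factor of ≈ 2.06

Compare M/d³ for the two perturbers:
Moon C: (1.43 × 10¹⁹) / (2.60 × 10⁹)³ = 8.136 × 10⁻¹⁰
Moon V: (6.93 × 10¹⁹) / (3.46 × 10⁹)³ = 1.673 × 10⁻⁹
Ratio (larger/smaller) = 2.06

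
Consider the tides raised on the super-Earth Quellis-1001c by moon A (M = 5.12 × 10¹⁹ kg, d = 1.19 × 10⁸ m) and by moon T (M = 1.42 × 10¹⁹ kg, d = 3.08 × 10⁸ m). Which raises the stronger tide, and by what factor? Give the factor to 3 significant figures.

Moon A, by a factor of ≈ 62.5

The tide-raising term goes as M/d³ (the gradient of a 1/d² field).
Moon A: (5.12 × 10¹⁹) / (1.19 × 10⁸)³ = 3.038 × 10⁻⁵
Moon T: (1.42 × 10¹⁹) / (3.08 × 10⁸)³ = 4.860 × 10⁻⁷
Ratio (larger/smaller) = 62.5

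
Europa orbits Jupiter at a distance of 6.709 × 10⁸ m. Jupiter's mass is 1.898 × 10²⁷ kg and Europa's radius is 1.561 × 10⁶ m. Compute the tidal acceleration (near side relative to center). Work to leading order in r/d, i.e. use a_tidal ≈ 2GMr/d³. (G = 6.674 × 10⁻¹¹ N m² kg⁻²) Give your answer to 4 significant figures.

1.310 × 10⁻³ m/s²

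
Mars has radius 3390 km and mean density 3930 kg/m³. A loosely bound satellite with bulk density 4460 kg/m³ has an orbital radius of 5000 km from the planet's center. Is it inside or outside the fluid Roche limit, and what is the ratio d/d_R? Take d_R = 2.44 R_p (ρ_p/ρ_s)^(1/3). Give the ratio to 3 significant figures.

inside; d/d_R ≈ 0.631

d_R = 2.44 × (3390 km) × (3930/4460)^(1/3) = 7930 km
d/d_R = (5000) / (7930) = 0.631
Since d/d_R < 1, the body is inside the Roche limit.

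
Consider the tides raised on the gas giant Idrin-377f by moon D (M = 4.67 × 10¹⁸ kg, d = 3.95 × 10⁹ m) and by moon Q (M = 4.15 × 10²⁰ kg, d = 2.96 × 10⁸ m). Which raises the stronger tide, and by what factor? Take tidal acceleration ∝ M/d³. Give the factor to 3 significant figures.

Moon Q, by a factor of ≈ 2.11 × 10⁵

Tidal stretch scales as M/d³; compute that for each body.
Moon D: (4.67 × 10¹⁸) / (3.95 × 10⁹)³ = 7.577 × 10⁻¹¹
Moon Q: (4.15 × 10²⁰) / (2.96 × 10⁸)³ = 1.600 × 10⁻⁵
Ratio (larger/smaller) = 2.11 × 10⁵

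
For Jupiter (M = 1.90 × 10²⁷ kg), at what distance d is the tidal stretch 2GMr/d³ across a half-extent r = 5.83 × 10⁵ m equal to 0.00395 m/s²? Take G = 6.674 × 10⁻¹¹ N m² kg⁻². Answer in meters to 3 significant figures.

2GMr/d³ = a_tidal  ⇒  d = (2GMr / a_tidal)^(1/3)
d = (2 × 6.674×10⁻¹¹ × (1.90 × 10²⁷) × (5.83 × 10⁵) / (0.00395))^(1/3)
  = 3.35 × 10⁸ m

3.35 × 10⁸ m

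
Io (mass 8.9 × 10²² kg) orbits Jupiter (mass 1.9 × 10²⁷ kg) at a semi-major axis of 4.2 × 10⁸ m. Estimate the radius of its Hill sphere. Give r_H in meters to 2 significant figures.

1.0 × 10⁷ m

r_H ≈ a (m/3M)^(1/3)
    = (4.2 × 10⁸) × (8.9 × 10²² / (3 × 1.9 × 10²⁷))^(1/3)
    = 1.0 × 10⁷ m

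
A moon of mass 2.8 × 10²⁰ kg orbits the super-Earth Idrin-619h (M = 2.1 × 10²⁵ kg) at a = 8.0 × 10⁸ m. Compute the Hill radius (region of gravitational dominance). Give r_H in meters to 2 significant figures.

1.3 × 10⁷ m

r_H ≈ a (m/3M)^(1/3)
    = (8.0 × 10⁸) × (2.8 × 10²⁰ / (3 × 2.1 × 10²⁵))^(1/3)
    = 1.3 × 10⁷ m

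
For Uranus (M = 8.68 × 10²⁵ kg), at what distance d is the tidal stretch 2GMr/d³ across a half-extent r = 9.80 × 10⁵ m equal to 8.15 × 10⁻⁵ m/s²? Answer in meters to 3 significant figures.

2GMr/d³ = a_tidal  ⇒  d = (2GMr / a_tidal)^(1/3)
d = (2 × 6.674×10⁻¹¹ × (8.68 × 10²⁵) × (9.80 × 10⁵) / (8.15 × 10⁻⁵))^(1/3)
  = 5.18 × 10⁸ m

5.18 × 10⁸ m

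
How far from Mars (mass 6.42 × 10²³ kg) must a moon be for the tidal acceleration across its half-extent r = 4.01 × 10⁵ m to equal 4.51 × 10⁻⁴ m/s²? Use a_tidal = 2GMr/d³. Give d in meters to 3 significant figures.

4.24 × 10⁷ m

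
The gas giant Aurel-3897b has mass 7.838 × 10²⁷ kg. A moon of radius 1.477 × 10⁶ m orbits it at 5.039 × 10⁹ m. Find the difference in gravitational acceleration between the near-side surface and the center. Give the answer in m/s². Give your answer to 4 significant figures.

1.208 × 10⁻⁵ m/s²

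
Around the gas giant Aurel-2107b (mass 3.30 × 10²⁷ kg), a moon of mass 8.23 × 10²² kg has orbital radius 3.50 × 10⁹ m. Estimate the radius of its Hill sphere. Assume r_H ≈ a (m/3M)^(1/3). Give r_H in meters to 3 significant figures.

7.09 × 10⁷ m

r_H ≈ a (m/3M)^(1/3)
    = (3.50 × 10⁹) × (8.23 × 10²² / (3 × 3.30 × 10²⁷))^(1/3)
    = 7.09 × 10⁷ m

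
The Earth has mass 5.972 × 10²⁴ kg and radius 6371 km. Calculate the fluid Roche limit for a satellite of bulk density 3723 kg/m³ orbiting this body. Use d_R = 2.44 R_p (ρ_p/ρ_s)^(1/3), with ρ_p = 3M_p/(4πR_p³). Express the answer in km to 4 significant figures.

17720 km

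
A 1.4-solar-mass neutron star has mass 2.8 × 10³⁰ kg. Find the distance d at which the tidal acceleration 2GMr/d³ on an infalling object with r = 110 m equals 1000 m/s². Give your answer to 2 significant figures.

2GMr/d³ = a_tidal  ⇒  d = (2GMr / a_tidal)^(1/3)
d = (2 × 6.674×10⁻¹¹ × (2.8 × 10³⁰) × (110) / (1000))^(1/3)
  = 3.5 × 10⁶ m

3.5 × 10⁶ m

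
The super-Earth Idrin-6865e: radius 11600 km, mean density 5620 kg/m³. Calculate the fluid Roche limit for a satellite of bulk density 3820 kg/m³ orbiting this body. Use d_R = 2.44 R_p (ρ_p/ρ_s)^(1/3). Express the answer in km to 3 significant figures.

32200 km

d_R = 2.44 × 11600 km × (5620/3820)^(1/3)
    = 32200 km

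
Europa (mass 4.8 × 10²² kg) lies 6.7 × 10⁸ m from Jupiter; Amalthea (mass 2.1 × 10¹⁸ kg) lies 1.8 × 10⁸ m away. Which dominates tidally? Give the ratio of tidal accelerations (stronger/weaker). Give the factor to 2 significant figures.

Compare M/d³ for the two perturbers:
Europa: (4.8 × 10²²) / (6.7 × 10⁸)³ = 1.596 × 10⁻⁴
Amalthea: (2.1 × 10¹⁸) / (1.8 × 10⁸)³ = 3.601 × 10⁻⁷
Ratio (larger/smaller) = 440

Europa, by a factor of ≈ 440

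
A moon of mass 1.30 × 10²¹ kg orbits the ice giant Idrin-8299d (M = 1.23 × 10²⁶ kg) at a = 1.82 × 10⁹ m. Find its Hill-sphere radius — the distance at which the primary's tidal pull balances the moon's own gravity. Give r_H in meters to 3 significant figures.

2.77 × 10⁷ m

r_H ≈ a (m/3M)^(1/3)
    = (1.82 × 10⁹) × (1.30 × 10²¹ / (3 × 1.23 × 10²⁶))^(1/3)
    = 2.77 × 10⁷ m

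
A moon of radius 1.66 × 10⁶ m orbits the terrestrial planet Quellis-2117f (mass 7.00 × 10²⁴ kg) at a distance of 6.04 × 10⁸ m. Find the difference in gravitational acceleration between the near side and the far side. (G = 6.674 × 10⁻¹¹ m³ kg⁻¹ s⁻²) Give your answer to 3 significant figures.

Δa = 4GMr/d³
   = 4 × (6.674 × 10⁻¹¹) × (7.00 × 10²⁴) × (1.66 × 10⁶) / (6.04 × 10⁸)³
   = 1.41 × 10⁻⁵ m/s²

1.41 × 10⁻⁵ m/s²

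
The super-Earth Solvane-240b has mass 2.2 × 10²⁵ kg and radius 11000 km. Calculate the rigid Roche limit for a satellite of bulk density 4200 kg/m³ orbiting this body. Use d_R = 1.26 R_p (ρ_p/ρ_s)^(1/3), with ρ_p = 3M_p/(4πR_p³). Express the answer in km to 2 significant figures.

14000 km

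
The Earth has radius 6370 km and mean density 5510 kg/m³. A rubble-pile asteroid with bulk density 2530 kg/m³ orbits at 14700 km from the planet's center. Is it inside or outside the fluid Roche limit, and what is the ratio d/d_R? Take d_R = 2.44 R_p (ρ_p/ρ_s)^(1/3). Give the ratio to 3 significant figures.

d_R = 2.44 × (6370 km) × (5510/2530)^(1/3) = 20150 km
d/d_R = (14700) / (20150) = 0.730
Since d/d_R < 1, the body is inside the Roche limit.

inside; d/d_R ≈ 0.730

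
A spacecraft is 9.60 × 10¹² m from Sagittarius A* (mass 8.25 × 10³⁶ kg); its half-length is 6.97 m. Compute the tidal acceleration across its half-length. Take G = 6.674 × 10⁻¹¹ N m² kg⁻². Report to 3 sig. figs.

8.68 × 10⁻¹² m/s²

Differencing GM/(d−r)² and GM/d² to first order in r/d gives 2GMr/d³.
a_tidal = 2GMr/d³
        = 2 × (6.674 × 10⁻¹¹) × (8.25 × 10³⁶) × (6.97) / (9.60 × 10¹²)³
        = 8.68 × 10⁻¹² m/s²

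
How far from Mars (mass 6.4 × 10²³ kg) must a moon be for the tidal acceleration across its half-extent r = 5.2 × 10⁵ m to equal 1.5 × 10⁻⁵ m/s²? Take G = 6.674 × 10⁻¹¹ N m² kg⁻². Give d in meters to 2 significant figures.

2GMr/d³ = a_tidal  ⇒  d = (2GMr / a_tidal)^(1/3)
d = (2 × 6.674×10⁻¹¹ × (6.4 × 10²³) × (5.2 × 10⁵) / (1.5 × 10⁻⁵))^(1/3)
  = 1.4 × 10⁸ m

1.4 × 10⁸ m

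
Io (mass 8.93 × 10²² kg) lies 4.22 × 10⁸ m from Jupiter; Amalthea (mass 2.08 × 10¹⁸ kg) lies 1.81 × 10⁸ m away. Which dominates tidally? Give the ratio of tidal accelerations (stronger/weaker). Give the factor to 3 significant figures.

Tidal stretch scales as M/d³; compute that for each body.
Io: (8.93 × 10²²) / (4.22 × 10⁸)³ = 1.188 × 10⁻³
Amalthea: (2.08 × 10¹⁸) / (1.81 × 10⁸)³ = 3.508 × 10⁻⁷
Ratio (larger/smaller) = 3390

Io, by a factor of ≈ 3390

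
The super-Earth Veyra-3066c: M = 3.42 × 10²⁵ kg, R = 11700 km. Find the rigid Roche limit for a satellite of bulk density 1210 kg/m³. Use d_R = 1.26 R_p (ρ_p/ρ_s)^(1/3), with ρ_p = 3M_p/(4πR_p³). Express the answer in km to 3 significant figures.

23800 km

ρ_p = 3M_p/(4πR_p³) = 3 × (3.42 × 10²⁵) / (4π × (1.17 × 10⁷ m)³) = 5100 kg/m³
d_R = 1.26 × 11700 km × (5100/1210)^(1/3)
    = 23800 km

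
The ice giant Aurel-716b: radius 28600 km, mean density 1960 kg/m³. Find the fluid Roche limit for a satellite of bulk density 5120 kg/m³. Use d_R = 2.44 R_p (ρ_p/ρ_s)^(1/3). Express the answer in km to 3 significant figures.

50700 km

d_R = 2.44 × 28600 km × (1960/5120)^(1/3)
    = 50700 km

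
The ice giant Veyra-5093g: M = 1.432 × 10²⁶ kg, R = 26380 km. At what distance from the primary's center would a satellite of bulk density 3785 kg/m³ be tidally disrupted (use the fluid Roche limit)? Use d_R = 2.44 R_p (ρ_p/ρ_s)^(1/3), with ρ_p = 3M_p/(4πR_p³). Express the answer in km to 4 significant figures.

ρ_p = 3M_p/(4πR_p³) = 3 × (1.432 × 10²⁶) / (4π × (2.638 × 10⁷ m)³) = 1862 kg/m³
d_R = 2.44 × 26380 km × (1862/3785)^(1/3)
    = 50810 km

50810 km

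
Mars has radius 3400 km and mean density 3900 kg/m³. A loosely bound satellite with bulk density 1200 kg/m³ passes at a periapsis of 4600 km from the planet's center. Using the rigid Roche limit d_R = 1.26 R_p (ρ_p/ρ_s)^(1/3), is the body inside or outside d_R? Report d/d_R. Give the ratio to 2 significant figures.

inside; d/d_R ≈ 0.72

d_R = 1.26 × (3400 km) × (3900/1200)^(1/3) = 6346 km
d/d_R = (4600) / (6346) = 0.72
Since d/d_R < 1, the body is inside the Roche limit.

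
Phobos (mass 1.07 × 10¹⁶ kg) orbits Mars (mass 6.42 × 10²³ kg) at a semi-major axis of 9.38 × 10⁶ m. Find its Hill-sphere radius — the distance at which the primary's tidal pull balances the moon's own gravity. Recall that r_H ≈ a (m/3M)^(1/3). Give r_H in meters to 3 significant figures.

1.66 × 10⁴ m

r_H ≈ a (m/3M)^(1/3)
    = (9.38 × 10⁶) × (1.07 × 10¹⁶ / (3 × 6.42 × 10²³))^(1/3)
    = 1.66 × 10⁴ m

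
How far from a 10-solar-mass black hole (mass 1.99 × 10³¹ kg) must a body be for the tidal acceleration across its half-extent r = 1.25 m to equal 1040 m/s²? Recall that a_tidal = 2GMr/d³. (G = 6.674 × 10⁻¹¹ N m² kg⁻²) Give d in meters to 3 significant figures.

2GMr/d³ = a_tidal  ⇒  d = (2GMr / a_tidal)^(1/3)
d = (2 × 6.674×10⁻¹¹ × (1.99 × 10³¹) × (1.25) / (1040))^(1/3)
  = 1.47 × 10⁶ m

1.47 × 10⁶ m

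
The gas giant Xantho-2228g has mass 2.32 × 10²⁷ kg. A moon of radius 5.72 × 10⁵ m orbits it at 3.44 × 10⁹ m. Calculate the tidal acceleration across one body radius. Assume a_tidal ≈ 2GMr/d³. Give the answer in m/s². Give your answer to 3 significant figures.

4.35 × 10⁻⁶ m/s²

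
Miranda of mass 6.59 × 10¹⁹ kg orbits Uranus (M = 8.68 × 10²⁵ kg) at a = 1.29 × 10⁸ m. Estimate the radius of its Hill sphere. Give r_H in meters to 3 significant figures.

r_H ≈ a (m/3M)^(1/3)
    = (1.29 × 10⁸) × (6.59 × 10¹⁹ / (3 × 8.68 × 10²⁵))^(1/3)
    = 8.16 × 10⁵ m

8.16 × 10⁵ m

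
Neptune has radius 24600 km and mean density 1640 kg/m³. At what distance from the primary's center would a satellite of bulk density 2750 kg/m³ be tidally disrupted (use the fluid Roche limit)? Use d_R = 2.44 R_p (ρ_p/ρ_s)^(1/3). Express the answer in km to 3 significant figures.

50500 km

d_R = 2.44 × 24600 km × (1640/2750)^(1/3)
    = 50500 km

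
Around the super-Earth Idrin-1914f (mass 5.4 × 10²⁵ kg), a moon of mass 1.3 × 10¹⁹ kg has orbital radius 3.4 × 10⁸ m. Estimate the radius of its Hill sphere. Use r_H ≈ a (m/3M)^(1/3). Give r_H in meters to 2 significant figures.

1.5 × 10⁶ m

r_H ≈ a (m/3M)^(1/3)
    = (3.4 × 10⁸) × (1.3 × 10¹⁹ / (3 × 5.4 × 10²⁵))^(1/3)
    = 1.5 × 10⁶ m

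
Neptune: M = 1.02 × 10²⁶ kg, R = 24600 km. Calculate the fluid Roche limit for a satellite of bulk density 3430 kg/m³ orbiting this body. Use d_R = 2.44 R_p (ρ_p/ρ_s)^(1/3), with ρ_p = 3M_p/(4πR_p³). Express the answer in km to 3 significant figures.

ρ_p = 3M_p/(4πR_p³) = 3 × (1.02 × 10²⁶) / (4π × (2.46 × 10⁷ m)³) = 1640 kg/m³
d_R = 2.44 × 24600 km × (1640/3430)^(1/3)
    = 46900 km

46900 km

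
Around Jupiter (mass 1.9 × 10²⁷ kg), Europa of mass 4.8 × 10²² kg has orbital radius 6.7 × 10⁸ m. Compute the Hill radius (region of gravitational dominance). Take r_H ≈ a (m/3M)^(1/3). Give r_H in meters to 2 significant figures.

r_H ≈ a (m/3M)^(1/3)
    = (6.7 × 10⁸) × (4.8 × 10²² / (3 × 1.9 × 10²⁷))^(1/3)
    = 1.4 × 10⁷ m

1.4 × 10⁷ m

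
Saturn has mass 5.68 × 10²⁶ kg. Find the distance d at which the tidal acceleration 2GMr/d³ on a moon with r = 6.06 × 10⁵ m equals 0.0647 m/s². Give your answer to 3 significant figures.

8.92 × 10⁷ m

2GMr/d³ = a_tidal  ⇒  d = (2GMr / a_tidal)^(1/3)
d = (2 × 6.674×10⁻¹¹ × (5.68 × 10²⁶) × (6.06 × 10⁵) / (0.0647))^(1/3)
  = 8.92 × 10⁷ m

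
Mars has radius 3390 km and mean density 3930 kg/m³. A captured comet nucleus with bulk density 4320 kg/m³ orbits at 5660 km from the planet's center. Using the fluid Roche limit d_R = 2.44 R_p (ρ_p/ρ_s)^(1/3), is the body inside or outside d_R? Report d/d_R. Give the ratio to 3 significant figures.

inside; d/d_R ≈ 0.706

d_R = 2.44 × (3390 km) × (3930/4320)^(1/3) = 8015 km
d/d_R = (5660) / (8015) = 0.706
Since d/d_R < 1, the body is inside the Roche limit.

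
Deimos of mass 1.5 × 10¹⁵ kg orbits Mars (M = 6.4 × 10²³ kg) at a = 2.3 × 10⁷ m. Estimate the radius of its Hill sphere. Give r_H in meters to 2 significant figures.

2.1 × 10⁴ m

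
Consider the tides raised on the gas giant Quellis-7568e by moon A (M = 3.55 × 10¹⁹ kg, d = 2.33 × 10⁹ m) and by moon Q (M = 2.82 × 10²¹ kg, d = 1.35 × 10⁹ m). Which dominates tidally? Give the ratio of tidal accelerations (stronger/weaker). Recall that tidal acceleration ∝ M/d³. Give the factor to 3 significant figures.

Moon Q, by a factor of ≈ 408

Tidal acceleration ∝ M/d³, so compare M/d³ for each.
Moon A: (3.55 × 10¹⁹) / (2.33 × 10⁹)³ = 2.806 × 10⁻⁹
Moon Q: (2.82 × 10²¹) / (1.35 × 10⁹)³ = 1.146 × 10⁻⁶
Ratio (larger/smaller) = 408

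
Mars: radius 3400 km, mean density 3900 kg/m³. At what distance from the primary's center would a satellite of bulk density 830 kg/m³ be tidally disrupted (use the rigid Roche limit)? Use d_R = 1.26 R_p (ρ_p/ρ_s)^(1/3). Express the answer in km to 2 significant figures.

d_R = 1.26 × 3400 km × (3900/830)^(1/3)
    = 7200 km

7200 km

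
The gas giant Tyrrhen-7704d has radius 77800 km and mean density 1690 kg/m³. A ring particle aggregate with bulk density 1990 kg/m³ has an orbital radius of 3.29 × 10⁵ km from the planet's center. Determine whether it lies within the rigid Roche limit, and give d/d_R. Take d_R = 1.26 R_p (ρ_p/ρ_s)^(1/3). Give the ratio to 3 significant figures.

outside; d/d_R ≈ 3.54

d_R = 1.26 × (77800 km) × (1690/1990)^(1/3) = 92830 km
d/d_R = (3.29 × 10⁵) / (92830) = 3.54
Since d/d_R > 1, the body is outside the Roche limit.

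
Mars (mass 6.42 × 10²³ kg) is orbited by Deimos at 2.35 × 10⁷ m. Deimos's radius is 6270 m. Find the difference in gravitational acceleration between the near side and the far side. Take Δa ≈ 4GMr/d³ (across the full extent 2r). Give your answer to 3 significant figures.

The field gradient is 2GM/d³; across the full diameter 2r the difference is 4GMr/d³.
Δg = 4GMr/d³
   = 4 × (6.674 × 10⁻¹¹) × (6.42 × 10²³) × (6270) / (2.35 × 10⁷)³
   = 8.28 × 10⁻⁵ m/s²

8.28 × 10⁻⁵ m/s²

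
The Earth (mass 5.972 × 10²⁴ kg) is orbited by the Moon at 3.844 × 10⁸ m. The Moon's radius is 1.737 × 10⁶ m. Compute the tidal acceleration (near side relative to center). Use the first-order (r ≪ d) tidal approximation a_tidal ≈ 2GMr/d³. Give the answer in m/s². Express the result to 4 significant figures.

2.438 × 10⁻⁵ m/s²

Δa = 2GMr/d³
   = 2 × (6.674 × 10⁻¹¹) × (5.972 × 10²⁴) × (1.737 × 10⁶) / (3.844 × 10⁸)³
   = 2.438 × 10⁻⁵ m/s²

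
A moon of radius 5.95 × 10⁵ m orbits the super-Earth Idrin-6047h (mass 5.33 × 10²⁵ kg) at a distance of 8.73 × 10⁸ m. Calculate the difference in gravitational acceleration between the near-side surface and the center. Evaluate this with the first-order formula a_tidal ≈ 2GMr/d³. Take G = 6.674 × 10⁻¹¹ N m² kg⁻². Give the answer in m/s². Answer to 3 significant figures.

Δa = 2GMr/d³
   = 2 × (6.674 × 10⁻¹¹) × (5.33 × 10²⁵) × (5.95 × 10⁵) / (8.73 × 10⁸)³
   = 6.36 × 10⁻⁶ m/s²

6.36 × 10⁻⁶ m/s²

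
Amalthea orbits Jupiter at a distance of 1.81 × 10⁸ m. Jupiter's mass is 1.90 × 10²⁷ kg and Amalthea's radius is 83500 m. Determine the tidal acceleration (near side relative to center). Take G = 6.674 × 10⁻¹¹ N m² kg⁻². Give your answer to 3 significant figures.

3.57 × 10⁻³ m/s²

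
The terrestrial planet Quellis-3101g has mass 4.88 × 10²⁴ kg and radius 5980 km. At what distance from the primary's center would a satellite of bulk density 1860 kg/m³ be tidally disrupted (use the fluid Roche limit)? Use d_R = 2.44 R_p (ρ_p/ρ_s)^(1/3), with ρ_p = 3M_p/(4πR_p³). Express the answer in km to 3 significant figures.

20900 km

ρ_p = 3M_p/(4πR_p³) = 3 × (4.88 × 10²⁴) / (4π × (5.98 × 10⁶ m)³) = 5450 kg/m³
d_R = 2.44 × 5980 km × (5450/1860)^(1/3)
    = 20900 km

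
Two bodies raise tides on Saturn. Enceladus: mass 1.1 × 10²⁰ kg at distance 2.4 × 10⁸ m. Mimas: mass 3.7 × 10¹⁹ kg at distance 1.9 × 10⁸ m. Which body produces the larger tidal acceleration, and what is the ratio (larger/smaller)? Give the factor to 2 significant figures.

The tide-raising term goes as M/d³ (the gradient of a 1/d² field).
Enceladus: (1.1 × 10²⁰) / (2.4 × 10⁸)³ = 7.957 × 10⁻⁶
Mimas: (3.7 × 10¹⁹) / (1.9 × 10⁸)³ = 5.394 × 10⁻⁶
Ratio (larger/smaller) = 1.5

Enceladus, by a factor of ≈ 1.5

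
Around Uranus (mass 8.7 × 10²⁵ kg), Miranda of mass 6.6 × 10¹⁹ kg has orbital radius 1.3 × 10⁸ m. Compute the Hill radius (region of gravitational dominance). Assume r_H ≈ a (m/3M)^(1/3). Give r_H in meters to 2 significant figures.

8.2 × 10⁵ m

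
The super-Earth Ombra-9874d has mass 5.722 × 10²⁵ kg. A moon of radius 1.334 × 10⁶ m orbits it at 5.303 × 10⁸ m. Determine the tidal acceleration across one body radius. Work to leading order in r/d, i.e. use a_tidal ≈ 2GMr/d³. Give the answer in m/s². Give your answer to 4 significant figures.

Δa = 2GMr/d³
   = 2 × (6.674 × 10⁻¹¹) × (5.722 × 10²⁵) × (1.334 × 10⁶) / (5.303 × 10⁸)³
   = 6.832 × 10⁻⁵ m/s²

6.832 × 10⁻⁵ m/s²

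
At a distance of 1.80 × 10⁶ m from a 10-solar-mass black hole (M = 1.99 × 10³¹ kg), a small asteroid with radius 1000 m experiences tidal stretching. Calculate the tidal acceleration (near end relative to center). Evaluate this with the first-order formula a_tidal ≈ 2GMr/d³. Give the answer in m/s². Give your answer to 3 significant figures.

4.55 × 10⁵ m/s²

Δg = 2GMr/d³
   = 2 × (6.674 × 10⁻¹¹) × (1.99 × 10³¹) × (1000) / (1.80 × 10⁶)³
   = 4.55 × 10⁵ m/s²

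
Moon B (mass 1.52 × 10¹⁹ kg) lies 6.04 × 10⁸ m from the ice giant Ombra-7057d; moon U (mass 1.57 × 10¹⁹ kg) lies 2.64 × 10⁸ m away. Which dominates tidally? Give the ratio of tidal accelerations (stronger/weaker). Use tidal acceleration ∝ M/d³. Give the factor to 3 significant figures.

Tidal stretch scales as M/d³; compute that for each body.
Moon B: (1.52 × 10¹⁹) / (6.04 × 10⁸)³ = 6.898 × 10⁻⁸
Moon U: (1.57 × 10¹⁹) / (2.64 × 10⁸)³ = 8.533 × 10⁻⁷
Ratio (larger/smaller) = 12.4

Moon U, by a factor of ≈ 12.4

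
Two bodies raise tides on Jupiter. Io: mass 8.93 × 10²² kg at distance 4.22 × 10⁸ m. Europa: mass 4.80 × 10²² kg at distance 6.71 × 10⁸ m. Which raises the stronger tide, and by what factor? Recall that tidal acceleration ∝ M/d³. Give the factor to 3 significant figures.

Io, by a factor of ≈ 7.48

Compare M/d³ for the two perturbers:
Io: (8.93 × 10²²) / (4.22 × 10⁸)³ = 1.188 × 10⁻³
Europa: (4.80 × 10²²) / (6.71 × 10⁸)³ = 1.589 × 10⁻⁴
Ratio (larger/smaller) = 7.48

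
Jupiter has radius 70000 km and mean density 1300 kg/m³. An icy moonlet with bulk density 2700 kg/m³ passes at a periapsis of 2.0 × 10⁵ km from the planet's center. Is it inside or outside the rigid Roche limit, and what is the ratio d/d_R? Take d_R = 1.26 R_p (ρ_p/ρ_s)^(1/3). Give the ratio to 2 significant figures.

outside; d/d_R ≈ 2.9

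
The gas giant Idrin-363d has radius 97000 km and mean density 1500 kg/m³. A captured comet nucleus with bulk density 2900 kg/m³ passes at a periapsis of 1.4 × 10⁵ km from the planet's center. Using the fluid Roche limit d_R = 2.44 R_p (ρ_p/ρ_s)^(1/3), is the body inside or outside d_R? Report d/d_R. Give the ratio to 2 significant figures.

inside; d/d_R ≈ 0.74

d_R = 2.44 × (97000 km) × (1500/2900)^(1/3) = 1.900 × 10⁵ km
d/d_R = (1.4 × 10⁵) / (1.900 × 10⁵) = 0.74
Since d/d_R < 1, the body is inside the Roche limit.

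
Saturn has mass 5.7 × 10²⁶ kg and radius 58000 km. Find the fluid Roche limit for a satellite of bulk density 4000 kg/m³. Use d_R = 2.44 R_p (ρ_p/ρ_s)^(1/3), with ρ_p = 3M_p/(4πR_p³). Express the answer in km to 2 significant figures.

ρ_p = 3M_p/(4πR_p³) = 3 × (5.7 × 10²⁶) / (4π × (5.8 × 10⁷ m)³) = 700 kg/m³
d_R = 2.44 × 58000 km × (700/4000)^(1/3)
    = 79000 km

79000 km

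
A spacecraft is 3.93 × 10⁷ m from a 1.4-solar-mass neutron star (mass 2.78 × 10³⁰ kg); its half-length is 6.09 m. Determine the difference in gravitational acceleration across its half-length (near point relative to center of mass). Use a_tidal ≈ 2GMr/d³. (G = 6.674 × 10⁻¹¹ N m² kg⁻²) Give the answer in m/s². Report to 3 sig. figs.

3.72 × 10⁻² m/s²

Δa = 2GMr/d³
   = 2 × (6.674 × 10⁻¹¹) × (2.78 × 10³⁰) × (6.09) / (3.93 × 10⁷)³
   = 3.72 × 10⁻² m/s²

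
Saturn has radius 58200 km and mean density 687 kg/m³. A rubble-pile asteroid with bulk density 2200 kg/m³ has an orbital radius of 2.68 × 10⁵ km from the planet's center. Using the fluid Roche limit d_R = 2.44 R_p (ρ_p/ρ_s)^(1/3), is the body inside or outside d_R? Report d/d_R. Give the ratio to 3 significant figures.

outside; d/d_R ≈ 2.78

d_R = 2.44 × (58200 km) × (687/2200)^(1/3) = 96340 km
d/d_R = (2.68 × 10⁵) / (96340) = 2.78
Since d/d_R > 1, the body is outside the Roche limit.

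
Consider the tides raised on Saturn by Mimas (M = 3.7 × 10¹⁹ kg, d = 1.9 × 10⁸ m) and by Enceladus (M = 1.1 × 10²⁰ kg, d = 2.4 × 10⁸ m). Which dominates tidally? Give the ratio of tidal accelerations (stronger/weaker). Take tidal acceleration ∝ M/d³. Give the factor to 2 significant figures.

Tidal acceleration ∝ M/d³, so compare M/d³ for each.
Mimas: (3.7 × 10¹⁹) / (1.9 × 10⁸)³ = 5.394 × 10⁻⁶
Enceladus: (1.1 × 10²⁰) / (2.4 × 10⁸)³ = 7.957 × 10⁻⁶
Ratio (larger/smaller) = 1.5

Enceladus, by a factor of ≈ 1.5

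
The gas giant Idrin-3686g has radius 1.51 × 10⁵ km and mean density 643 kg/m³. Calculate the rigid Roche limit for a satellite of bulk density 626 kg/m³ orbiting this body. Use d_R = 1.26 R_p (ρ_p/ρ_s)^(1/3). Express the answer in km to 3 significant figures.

1.92 × 10⁵ km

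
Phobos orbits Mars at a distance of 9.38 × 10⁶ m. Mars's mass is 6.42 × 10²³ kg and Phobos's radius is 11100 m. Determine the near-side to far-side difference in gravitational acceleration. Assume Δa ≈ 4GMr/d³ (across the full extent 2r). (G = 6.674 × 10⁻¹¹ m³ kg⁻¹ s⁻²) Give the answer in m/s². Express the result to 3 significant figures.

a_tidal = 4GMr/d³
        = 4 × (6.674 × 10⁻¹¹) × (6.42 × 10²³) × (11100) / (9.38 × 10⁶)³
        = 2.31 × 10⁻³ m/s²

2.31 × 10⁻³ m/s²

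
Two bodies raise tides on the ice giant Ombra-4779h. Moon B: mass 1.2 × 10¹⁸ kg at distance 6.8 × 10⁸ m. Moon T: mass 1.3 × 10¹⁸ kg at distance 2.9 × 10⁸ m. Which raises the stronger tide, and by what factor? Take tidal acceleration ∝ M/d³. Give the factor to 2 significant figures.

Compare M/d³ for the two perturbers:
Moon B: (1.2 × 10¹⁸) / (6.8 × 10⁸)³ = 3.816 × 10⁻⁹
Moon T: (1.3 × 10¹⁸) / (2.9 × 10⁸)³ = 5.330 × 10⁻⁸
Ratio (larger/smaller) = 14

Moon T, by a factor of ≈ 14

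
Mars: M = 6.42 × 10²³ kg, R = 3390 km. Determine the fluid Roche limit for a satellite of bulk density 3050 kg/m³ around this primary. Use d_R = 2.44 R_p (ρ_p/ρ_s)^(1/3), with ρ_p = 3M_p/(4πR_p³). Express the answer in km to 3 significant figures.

ρ_p = 3M_p/(4πR_p³) = 3 × (6.42 × 10²³) / (4π × (3.39 × 10⁶ m)³) = 3930 kg/m³
d_R = 2.44 × 3390 km × (3930/3050)^(1/3)
    = 9000 km

9000 km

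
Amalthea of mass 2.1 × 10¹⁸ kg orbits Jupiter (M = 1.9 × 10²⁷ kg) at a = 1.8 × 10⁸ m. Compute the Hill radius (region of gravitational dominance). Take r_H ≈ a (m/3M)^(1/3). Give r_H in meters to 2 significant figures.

1.3 × 10⁵ m

r_H ≈ a (m/3M)^(1/3)
    = (1.8 × 10⁸) × (2.1 × 10¹⁸ / (3 × 1.9 × 10²⁷))^(1/3)
    = 1.3 × 10⁵ m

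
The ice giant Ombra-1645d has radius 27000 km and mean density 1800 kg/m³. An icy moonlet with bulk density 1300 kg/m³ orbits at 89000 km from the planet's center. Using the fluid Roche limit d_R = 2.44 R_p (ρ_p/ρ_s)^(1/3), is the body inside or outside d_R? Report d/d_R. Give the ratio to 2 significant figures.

outside; d/d_R ≈ 1.2

d_R = 2.44 × (27000 km) × (1800/1300)^(1/3) = 73430 km
d/d_R = (89000) / (73430) = 1.2
Since d/d_R > 1, the body is outside the Roche limit.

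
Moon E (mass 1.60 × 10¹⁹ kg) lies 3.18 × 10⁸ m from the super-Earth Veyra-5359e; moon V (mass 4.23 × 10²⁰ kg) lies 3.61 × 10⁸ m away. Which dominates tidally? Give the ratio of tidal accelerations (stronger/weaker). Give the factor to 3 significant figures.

Tidal acceleration ∝ M/d³, so compare M/d³ for each.
Moon E: (1.60 × 10¹⁹) / (3.18 × 10⁸)³ = 4.976 × 10⁻⁷
Moon V: (4.23 × 10²⁰) / (3.61 × 10⁸)³ = 8.991 × 10⁻⁶
Ratio (larger/smaller) = 18.1

Moon V, by a factor of ≈ 18.1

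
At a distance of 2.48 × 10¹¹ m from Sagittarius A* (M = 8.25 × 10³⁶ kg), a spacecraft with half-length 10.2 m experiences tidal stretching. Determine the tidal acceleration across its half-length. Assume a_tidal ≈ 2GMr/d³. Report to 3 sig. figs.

7.36 × 10⁻⁷ m/s²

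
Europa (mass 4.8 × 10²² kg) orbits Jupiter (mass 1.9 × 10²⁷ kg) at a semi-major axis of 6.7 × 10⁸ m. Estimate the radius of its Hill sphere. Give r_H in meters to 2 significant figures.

r_H ≈ a (m/3M)^(1/3)
    = (6.7 × 10⁸) × (4.8 × 10²² / (3 × 1.9 × 10²⁷))^(1/3)
    = 1.4 × 10⁷ m

1.4 × 10⁷ m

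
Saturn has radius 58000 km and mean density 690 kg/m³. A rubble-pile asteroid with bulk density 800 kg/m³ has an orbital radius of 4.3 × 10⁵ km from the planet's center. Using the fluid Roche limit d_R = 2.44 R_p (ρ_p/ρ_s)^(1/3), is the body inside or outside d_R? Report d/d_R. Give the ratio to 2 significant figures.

outside; d/d_R ≈ 3.2

d_R = 2.44 × (58000 km) × (690/800)^(1/3) = 1.347 × 10⁵ km
d/d_R = (4.3 × 10⁵) / (1.347 × 10⁵) = 3.2
Since d/d_R > 1, the body is outside the Roche limit.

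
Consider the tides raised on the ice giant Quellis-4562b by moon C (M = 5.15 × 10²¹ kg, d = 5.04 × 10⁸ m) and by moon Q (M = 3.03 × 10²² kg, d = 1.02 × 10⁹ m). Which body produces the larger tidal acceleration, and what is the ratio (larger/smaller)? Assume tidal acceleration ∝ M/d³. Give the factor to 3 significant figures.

Moon C, by a factor of ≈ 1.41

Tidal stretch scales as M/d³; compute that for each body.
Moon C: (5.15 × 10²¹) / (5.04 × 10⁸)³ = 4.023 × 10⁻⁵
Moon Q: (3.03 × 10²²) / (1.02 × 10⁹)³ = 2.855 × 10⁻⁵
Ratio (larger/smaller) = 1.41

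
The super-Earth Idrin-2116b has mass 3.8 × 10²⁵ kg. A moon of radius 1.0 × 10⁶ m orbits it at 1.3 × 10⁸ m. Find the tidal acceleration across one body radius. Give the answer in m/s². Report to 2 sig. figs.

The tidal stretch is the gradient of GM/d² times the body's extent r, hence the 1/d³ dependence.
a_tidal = 2GMr/d³
        = 2 × (6.674 × 10⁻¹¹) × (3.8 × 10²⁵) × (1.0 × 10⁶) / (1.3 × 10⁸)³
        = 2.3 × 10⁻³ m/s²

2.3 × 10⁻³ m/s²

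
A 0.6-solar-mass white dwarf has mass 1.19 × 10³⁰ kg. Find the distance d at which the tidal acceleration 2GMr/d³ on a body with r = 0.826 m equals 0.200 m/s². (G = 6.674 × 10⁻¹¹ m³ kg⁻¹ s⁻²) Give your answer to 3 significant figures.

2GMr/d³ = a_tidal  ⇒  d = (2GMr / a_tidal)^(1/3)
d = (2 × 6.674×10⁻¹¹ × (1.19 × 10³⁰) × (0.826) / (0.200))^(1/3)
  = 8.69 × 10⁶ m

8.69 × 10⁶ m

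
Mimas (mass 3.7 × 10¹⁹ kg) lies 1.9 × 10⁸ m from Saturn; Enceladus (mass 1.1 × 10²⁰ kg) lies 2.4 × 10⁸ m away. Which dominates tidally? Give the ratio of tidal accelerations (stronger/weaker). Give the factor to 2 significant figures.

Compare M/d³ for the two perturbers:
Mimas: (3.7 × 10¹⁹) / (1.9 × 10⁸)³ = 5.394 × 10⁻⁶
Enceladus: (1.1 × 10²⁰) / (2.4 × 10⁸)³ = 7.957 × 10⁻⁶
Ratio (larger/smaller) = 1.5

Enceladus, by a factor of ≈ 1.5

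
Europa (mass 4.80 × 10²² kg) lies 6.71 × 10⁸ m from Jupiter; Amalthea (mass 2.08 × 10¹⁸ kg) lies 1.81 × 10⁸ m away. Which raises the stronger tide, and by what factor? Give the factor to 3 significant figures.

Tidal acceleration ∝ M/d³, so compare M/d³ for each.
Europa: (4.80 × 10²²) / (6.71 × 10⁸)³ = 1.589 × 10⁻⁴
Amalthea: (2.08 × 10¹⁸) / (1.81 × 10⁸)³ = 3.508 × 10⁻⁷
Ratio (larger/smaller) = 453

Europa, by a factor of ≈ 453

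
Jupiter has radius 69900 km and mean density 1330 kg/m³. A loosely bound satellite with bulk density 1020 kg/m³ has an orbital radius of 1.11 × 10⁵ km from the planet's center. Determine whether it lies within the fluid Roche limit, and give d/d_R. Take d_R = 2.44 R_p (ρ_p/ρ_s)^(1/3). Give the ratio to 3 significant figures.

inside; d/d_R ≈ 0.596

d_R = 2.44 × (69900 km) × (1330/1020)^(1/3) = 1.863 × 10⁵ km
d/d_R = (1.11 × 10⁵) / (1.863 × 10⁵) = 0.596
Since d/d_R < 1, the body is inside the Roche limit.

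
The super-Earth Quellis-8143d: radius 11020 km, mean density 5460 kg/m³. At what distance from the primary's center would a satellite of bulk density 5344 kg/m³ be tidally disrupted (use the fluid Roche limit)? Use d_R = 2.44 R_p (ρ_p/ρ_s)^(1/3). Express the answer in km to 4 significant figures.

27080 km

d_R = 2.44 × 11020 km × (5460/5344)^(1/3)
    = 27080 km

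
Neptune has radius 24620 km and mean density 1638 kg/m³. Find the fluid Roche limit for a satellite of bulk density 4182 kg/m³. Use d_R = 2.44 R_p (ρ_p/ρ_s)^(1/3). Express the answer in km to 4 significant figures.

43950 km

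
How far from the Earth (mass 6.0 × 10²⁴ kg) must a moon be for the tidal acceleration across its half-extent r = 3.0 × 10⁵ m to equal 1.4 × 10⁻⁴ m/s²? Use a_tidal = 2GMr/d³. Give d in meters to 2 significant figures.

1.2 × 10⁸ m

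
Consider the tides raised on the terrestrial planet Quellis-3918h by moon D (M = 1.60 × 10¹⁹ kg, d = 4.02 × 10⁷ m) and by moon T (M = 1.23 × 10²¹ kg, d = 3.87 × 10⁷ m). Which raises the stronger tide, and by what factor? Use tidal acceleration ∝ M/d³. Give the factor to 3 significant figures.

Moon T, by a factor of ≈ 86.2

Compare M/d³ for the two perturbers:
Moon D: (1.60 × 10¹⁹) / (4.02 × 10⁷)³ = 2.463 × 10⁻⁴
Moon T: (1.23 × 10²¹) / (3.87 × 10⁷)³ = 2.122 × 10⁻²
Ratio (larger/smaller) = 86.2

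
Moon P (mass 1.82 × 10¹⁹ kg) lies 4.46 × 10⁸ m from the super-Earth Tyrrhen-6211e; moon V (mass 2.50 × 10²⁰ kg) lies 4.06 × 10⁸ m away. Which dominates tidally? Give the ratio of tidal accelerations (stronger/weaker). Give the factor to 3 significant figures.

Moon V, by a factor of ≈ 18.2

Tidal acceleration ∝ M/d³, so compare M/d³ for each.
Moon P: (1.82 × 10¹⁹) / (4.46 × 10⁸)³ = 2.051 × 10⁻⁷
Moon V: (2.50 × 10²⁰) / (4.06 × 10⁸)³ = 3.736 × 10⁻⁶
Ratio (larger/smaller) = 18.2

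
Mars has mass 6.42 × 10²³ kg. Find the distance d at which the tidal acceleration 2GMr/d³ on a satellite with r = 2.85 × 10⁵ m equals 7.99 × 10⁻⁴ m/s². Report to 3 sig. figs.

3.13 × 10⁷ m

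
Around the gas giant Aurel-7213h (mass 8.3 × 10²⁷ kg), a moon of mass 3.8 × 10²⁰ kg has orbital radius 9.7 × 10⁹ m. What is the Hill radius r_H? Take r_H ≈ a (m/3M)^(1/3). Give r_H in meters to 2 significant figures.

2.4 × 10⁷ m

r_H ≈ a (m/3M)^(1/3)
    = (9.7 × 10⁹) × (3.8 × 10²⁰ / (3 × 8.3 × 10²⁷))^(1/3)
    = 2.4 × 10⁷ m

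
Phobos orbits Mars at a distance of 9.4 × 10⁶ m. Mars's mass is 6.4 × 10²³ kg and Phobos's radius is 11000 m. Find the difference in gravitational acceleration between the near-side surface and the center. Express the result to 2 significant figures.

1.1 × 10⁻³ m/s²

Differencing GM/(d−r)² and GM/d² to first order in r/d gives 2GMr/d³.
Δg = 2GMr/d³
   = 2 × (6.674 × 10⁻¹¹) × (6.4 × 10²³) × (11000) / (9.4 × 10⁶)³
   = 1.1 × 10⁻³ m/s²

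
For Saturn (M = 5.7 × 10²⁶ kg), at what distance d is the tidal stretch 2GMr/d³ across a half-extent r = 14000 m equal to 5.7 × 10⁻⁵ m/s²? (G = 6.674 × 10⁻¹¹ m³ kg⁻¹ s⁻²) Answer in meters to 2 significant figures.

2.7 × 10⁸ m

2GMr/d³ = a_tidal  ⇒  d = (2GMr / a_tidal)^(1/3)
d = (2 × 6.674×10⁻¹¹ × (5.7 × 10²⁶) × (14000) / (5.7 × 10⁻⁵))^(1/3)
  = 2.7 × 10⁸ m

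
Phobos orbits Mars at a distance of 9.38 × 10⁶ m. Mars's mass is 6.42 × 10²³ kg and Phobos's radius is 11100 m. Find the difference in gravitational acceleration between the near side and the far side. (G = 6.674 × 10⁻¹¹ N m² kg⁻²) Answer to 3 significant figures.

2.31 × 10⁻³ m/s²

Δg = 4GMr/d³
   = 4 × (6.674 × 10⁻¹¹) × (6.42 × 10²³) × (11100) / (9.38 × 10⁶)³
   = 2.31 × 10⁻³ m/s²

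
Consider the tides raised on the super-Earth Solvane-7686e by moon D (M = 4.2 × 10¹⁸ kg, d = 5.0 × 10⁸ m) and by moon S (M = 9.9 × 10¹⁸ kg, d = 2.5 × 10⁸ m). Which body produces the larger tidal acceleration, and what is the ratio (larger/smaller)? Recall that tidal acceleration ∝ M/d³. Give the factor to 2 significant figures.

Tidal stretch scales as M/d³; compute that for each body.
Moon D: (4.2 × 10¹⁸) / (5.0 × 10⁸)³ = 3.360 × 10⁻⁸
Moon S: (9.9 × 10¹⁸) / (2.5 × 10⁸)³ = 6.336 × 10⁻⁷
Ratio (larger/smaller) = 19

Moon S, by a factor of ≈ 19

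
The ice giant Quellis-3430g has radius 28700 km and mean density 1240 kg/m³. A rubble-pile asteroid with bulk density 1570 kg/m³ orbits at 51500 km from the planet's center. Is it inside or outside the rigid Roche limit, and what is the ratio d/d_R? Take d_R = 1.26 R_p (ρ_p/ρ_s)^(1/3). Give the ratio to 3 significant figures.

outside; d/d_R ≈ 1.54

d_R = 1.26 × (28700 km) × (1240/1570)^(1/3) = 33430 km
d/d_R = (51500) / (33430) = 1.54
Since d/d_R > 1, the body is outside the Roche limit.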